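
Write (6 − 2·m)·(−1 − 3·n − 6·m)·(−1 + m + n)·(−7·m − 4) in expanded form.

−154·m − 24 − 12·m² + 148·m·n − 48·n + 334·m²·n + 102·m·n² + 72·n² + 274·m³ − 126·m³·n − 42·m²·n² − 84·m⁴

(6 − 2·m)·(−1 − 3·n − 6·m)·(−1 + m + n)·(−7·m − 4)
= (−6 − 18·n − 36·m + 2·m + 6·m·n + 12·m²)·(−1 + m + n)·(−7·m − 4)    [distributive law]
= (−6 − 18·n − 34·m + 6·m·n + 12·m²)·(−1 + m + n)·(−7·m − 4)    [combine like terms]
= (6 − 6·m − 6·n + 18·n − 18·m·n − 18·n² + 34·m − 34·m² − 34·m·n − 6·m·n + 6·m²·n + 6·m·n² − 12·m² + 12·m³ + 12·m²·n)·(−7·m − 4)    [distributive law]
= (6 + 28·m + 12·n − 58·m·n − 18·n² − 46·m² + 18·m²·n + 6·m·n² + 12·m³)·(−7·m − 4)    [combine like terms]
= −42·m − 24 − 196·m² − 112·m − 84·m·n − 48·n + 406·m²·n + 232·m·n + 126·m·n² + 72·n² + 322·m³ + 184·m² − 126·m³·n − 72·m²·n − 42·m²·n² − 24·m·n² − 84·m⁴ − 48·m³    [distributive law]
= −154·m − 24 − 12·m² + 148·m·n − 48·n + 334·m²·n + 102·m·n² + 72·n² + 274·m³ − 126·m³·n − 42·m²·n² − 84·m⁴    [combine like terms]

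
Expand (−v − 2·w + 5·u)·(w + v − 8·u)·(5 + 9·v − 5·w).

−15·v·w − 22·v²·w − 3·v·w² − 5·v² − 9·v³ + 65·u·v + 117·u·v² + 124·u·v·w − 10·w² + 10·w³ + 105·u·w − 105·u·w² − 200·u² − 360·u²·v + 200·u²·w

(−v − 2·w + 5·u)·(w + v − 8·u)·(5 + 9·v − 5·w)
= (−v·w − v² + 8·u·v − 2·w² − 2·v·w + 16·u·w + 5·u·w + 5·u·v − 40·u²)·(5 + 9·v − 5·w)    [distributive law]
= (−3·v·w − v² + 13·u·v − 2·w² + 21·u·w − 40·u²)·(5 + 9·v − 5·w)    [combine like terms]
= −15·v·w − 27·v²·w + 15·v·w² − 5·v² − 9·v³ + 5·v²·w + 65·u·v + 117·u·v² − 65·u·v·w − 10·w² − 18·v·w² + 10·w³ + 105·u·w + 189·u·v·w − 105·u·w² − 200·u² − 360·u²·v + 200·u²·w    [distributive law]
= −15·v·w − 22·v²·w − 3·v·w² − 5·v² − 9·v³ + 65·u·v + 117·u·v² + 124·u·v·w − 10·w² + 10·w³ + 105·u·w − 105·u·w² − 200·u² − 360·u²·v + 200·u²·w    [combine like terms]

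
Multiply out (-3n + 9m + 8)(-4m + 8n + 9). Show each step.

(-3n + 9m + 8)(-4m + 8n + 9)
= 12mn - 24n^2 - 27n - 36m^2 + 72mn + 81m - 32m + 64n + 72    [distributive law]
= 84mn - 24n^2 + 37n - 36m^2 + 49m + 72    [combine like terms]

84mn - 24n^2 + 37n - 36m^2 + 49m + 72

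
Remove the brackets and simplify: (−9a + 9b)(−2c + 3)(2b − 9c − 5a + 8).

126abc − 162ac^2 − 90a^2c + 387ac − 189ab + 135a^2 − 216a − 36b^2c + 162bc^2 − 387bc + 54b^2 + 216b

(−9a + 9b)(−2c + 3)(2b − 9c − 5a + 8)
= (18ac − 27a − 18bc + 27b)(2b − 9c − 5a + 8)    [distributive law]
= 36abc − 162ac^2 − 90a^2c + 144ac − 54ab + 243ac + 135a^2 − 216a − 36b^2c + 162bc^2 + 90abc − 144bc + 54b^2 − 243bc − 135ab + 216b    [distributive law]
= 126abc − 162ac^2 − 90a^2c + 387ac − 189ab + 135a^2 − 216a − 36b^2c + 162bc^2 − 387bc + 54b^2 + 216b    [combine like terms]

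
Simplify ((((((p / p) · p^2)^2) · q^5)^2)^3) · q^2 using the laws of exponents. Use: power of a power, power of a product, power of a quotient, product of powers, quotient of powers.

p^24q^32

((((((p / p) · p^2)^2) · q^5)^2)^3) · q^2
= (((((p / p) · p^2)^2) · q^5)^6) · q^2    [power of a power]
= (((((p / p) · p^2)^2)^6) · ((q^5)^6)) · q^2    [power of a product]
= ((((p / p) · p^2)^12) · ((q^5)^6)) · q^2    [power of a power]
= ((((p / p)^12) · ((p^2)^12)) · ((q^5)^6)) · q^2    [power of a product]
= ((((p^12) / (p^12)) · ((p^2)^12)) · ((q^5)^6)) · q^2    [power of a quotient]
= ((p^0 · ((p^2)^12)) · ((q^5)^6)) · q^2    [quotient of powers]
= ((p^0 · p^24) · ((q^5)^6)) · q^2    [power of a power]
= (p^24 · ((q^5)^6)) · q^2    [product of powers]
= (p^24 · q^30) · q^2    [power of a power]
= p^24q^32    [product of powers]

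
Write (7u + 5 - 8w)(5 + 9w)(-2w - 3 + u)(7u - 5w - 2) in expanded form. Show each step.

(7u + 5 - 8w)(5 + 9w)(-2w - 3 + u)(7u - 5w - 2)
= (35u + 63uw + 25 + 45w - 40w - 72w^2)(-2w - 3 + u)(7u - 5w - 2)    [distributive law]
= (35u + 63uw + 25 + 5w - 72w^2)(-2w - 3 + u)(7u - 5w - 2)    [combine like terms]
= (-70uw - 105u + 35u^2 - 126uw^2 - 189uw + 63u^2w - 50w - 75 + 25u - 10w^2 - 15w + 5uw + 144w^3 + 216w^2 - 72uw^2)(7u - 5w - 2)    [distributive law]
= (-254uw - 80u + 35u^2 - 198uw^2 + 63u^2w - 65w - 75 + 206w^2 + 144w^3)(7u - 5w - 2)    [combine like terms]
= -1778u^2w + 1270uw^2 + 508uw - 560u^2 + 400uw + 160u + 245u^3 - 175u^2w - 70u^2 - 1386u^2w^2 + 990uw^3 + 396uw^2 + 441u^3w - 315u^2w^2 - 126u^2w - 455uw + 325w^2 + 130w - 525u + 375w + 150 + 1442uw^2 - 1030w^3 - 412w^2 + 1008uw^3 - 720w^4 - 288w^3    [distributive law]
= -2079u^2w + 3108uw^2 + 453uw - 630u^2 - 365u + 245u^3 - 1701u^2w^2 + 1998uw^3 + 441u^3w - 87w^2 + 505w + 150 - 1318w^3 - 720w^4    [combine like terms]

-2079u^2w + 3108uw^2 + 453uw - 630u^2 - 365u + 245u^3 - 1701u^2w^2 + 1998uw^3 + 441u^3w - 87w^2 + 505w + 150 - 1318w^3 - 720w^4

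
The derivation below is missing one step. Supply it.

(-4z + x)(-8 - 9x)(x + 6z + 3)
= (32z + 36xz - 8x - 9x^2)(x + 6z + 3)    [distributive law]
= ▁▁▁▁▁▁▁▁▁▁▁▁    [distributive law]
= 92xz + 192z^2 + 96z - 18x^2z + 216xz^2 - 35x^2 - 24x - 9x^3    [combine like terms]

After distributive law, the bracketed line is:

32xz + 192z^2 + 96z + 36x^2z + 216xz^2 + 108xz - 8x^2 - 48xz - 24x - 9x^3 - 54x^2z - 27x^2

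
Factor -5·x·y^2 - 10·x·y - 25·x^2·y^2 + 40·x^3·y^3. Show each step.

-5·x·y^2 - 10·x·y - 25·x^2·y^2 + 40·x^3·y^3
= 5(-x·y^2 - 2·x·y - 5·x^2·y^2 + 8·x^3·y^3)    [factor out 5]
= 5·x·y(-y - 2 - 5·x·y + 8·x^2·y^2)    [factor out x·y]

5·x·y(-y - 2 - 5·x·y + 8·x^2·y^2)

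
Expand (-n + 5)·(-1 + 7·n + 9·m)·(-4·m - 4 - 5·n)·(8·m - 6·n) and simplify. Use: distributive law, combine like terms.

-1584·m^2·n + 782·m·n^2 + 8·m·n + 714·n^2 + 912·n^3 + 368·m^2·n^2 - 158·m·n^3 - 210·n^4 + 288·m^3·n - 1280·m^2 + 160·m - 120·n - 1440·m^3

(-n + 5)·(-1 + 7·n + 9·m)·(-4·m - 4 - 5·n)·(8·m - 6·n)
= (n - 7·n^2 - 9·m·n - 5 + 35·n + 45·m)·(-4·m - 4 - 5·n)·(8·m - 6·n)    [distributive law]
= (36·n - 7·n^2 - 9·m·n - 5 + 45·m)·(-4·m - 4 - 5·n)·(8·m - 6·n)    [combine like terms]
= (-144·m·n - 144·n - 180·n^2 + 28·m·n^2 + 28·n^2 + 35·n^3 + 36·m^2·n + 36·m·n + 45·m·n^2 + 20·m + 20 + 25·n - 180·m^2 - 180·m - 225·m·n)·(8·m - 6·n)    [distributive law]
= (-333·m·n - 119·n - 152·n^2 + 73·m·n^2 + 35·n^3 + 36·m^2·n - 160·m + 20 - 180·m^2)·(8·m - 6·n)    [combine like terms]
= -2664·m^2·n + 1998·m·n^2 - 952·m·n + 714·n^2 - 1216·m·n^2 + 912·n^3 + 584·m^2·n^2 - 438·m·n^3 + 280·m·n^3 - 210·n^4 + 288·m^3·n - 216·m^2·n^2 - 1280·m^2 + 960·m·n + 160·m - 120·n - 1440·m^3 + 1080·m^2·n    [distributive law]
= -1584·m^2·n + 782·m·n^2 + 8·m·n + 714·n^2 + 912·n^3 + 368·m^2·n^2 - 158·m·n^3 - 210·n^4 + 288·m^3·n - 1280·m^2 + 160·m - 120·n - 1440·m^3    [combine like terms]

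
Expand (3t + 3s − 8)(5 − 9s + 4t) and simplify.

−17t − 15st + 12t² + 87s − 27s² − 40

(3t + 3s − 8)(5 − 9s + 4t)
= 15t − 27st + 12t² + 15s − 27s² + 12st − 40 + 72s − 32t    [distributive law]
= −17t − 15st + 12t² + 87s − 27s² − 40    [combine like terms]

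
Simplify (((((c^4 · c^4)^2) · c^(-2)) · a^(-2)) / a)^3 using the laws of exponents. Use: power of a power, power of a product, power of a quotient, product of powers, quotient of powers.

a^(-9)c^42

(((((c^4 · c^4)^2) · c^(-2)) · a^(-2)) / a)^3
= (((((c^4 · c^4)^2) · c^(-2)) · a^(-2))^3) / (a^3)    [power of a quotient]
= (((((c^4 · c^4)^2) · c^(-2))^3) · ((a^(-2))^3)) / (a^3)    [power of a product]
= (((((c^4 · c^4)^2)^3) · ((c^(-2))^3)) · ((a^(-2))^3)) / (a^3)    [power of a product]
= ((((c^4 · c^4)^6) · ((c^(-2))^3)) · ((a^(-2))^3)) / (a^3)    [power of a power]
= (((((c^4)^6) · ((c^4)^6)) · ((c^(-2))^3)) · ((a^(-2))^3)) / (a^3)    [power of a product]
= (((c^24 · ((c^4)^6)) · ((c^(-2))^3)) · ((a^(-2))^3)) / (a^3)    [power of a power]
= (((c^24 · c^24) · ((c^(-2))^3)) · ((a^(-2))^3)) / (a^3)    [power of a power]
= ((c^48 · ((c^(-2))^3)) · ((a^(-2))^3)) / (a^3)    [product of powers]
= ((c^48 · c^(-6)) · ((a^(-2))^3)) / (a^3)    [power of a power]
= (c^42 · ((a^(-2))^3)) / (a^3)    [product of powers]
= (c^42 · a^(-6)) / (a^3)    [power of a power]
= a^(-9)c^42    [quotient of powers]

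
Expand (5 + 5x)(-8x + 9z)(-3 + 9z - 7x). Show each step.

120x - 810xz + 400x^2 - 135z + 405z^2 - 675x^2z + 280x^3 + 405xz^2

(5 + 5x)(-8x + 9z)(-3 + 9z - 7x)
= (-40x + 45z - 40x^2 + 45xz)(-3 + 9z - 7x)    [distributive law]
= 120x - 360xz + 280x^2 - 135z + 405z^2 - 315xz + 120x^2 - 360x^2z + 280x^3 - 135xz + 405xz^2 - 315x^2z    [distributive law]
= 120x - 810xz + 400x^2 - 135z + 405z^2 - 675x^2z + 280x^3 + 405xz^2    [combine like terms]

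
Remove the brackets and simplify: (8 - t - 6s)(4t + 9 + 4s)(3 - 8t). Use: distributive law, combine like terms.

-507t - 196t^2 + 216 - 66s + 92st + 32t^3 + 224st^2 - 72s^2 + 192s^2t

(8 - t - 6s)(4t + 9 + 4s)(3 - 8t)
= (32t + 72 + 32s - 4t^2 - 9t - 4st - 24st - 54s - 24s^2)(3 - 8t)    [distributive law]
= (23t + 72 - 22s - 4t^2 - 28st - 24s^2)(3 - 8t)    [combine like terms]
= 69t - 184t^2 + 216 - 576t - 66s + 176st - 12t^2 + 32t^3 - 84st + 224st^2 - 72s^2 + 192s^2t    [distributive law]
= -507t - 196t^2 + 216 - 66s + 92st + 32t^3 + 224st^2 - 72s^2 + 192s^2t    [combine like terms]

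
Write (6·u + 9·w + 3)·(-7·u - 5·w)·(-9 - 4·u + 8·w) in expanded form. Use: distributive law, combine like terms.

462·u^2 + 168·u^3 + 36·u^2·w + 729·u·w - 564·u·w^2 + 285·w^2 - 360·w^3 + 189·u + 135·w

(6·u + 9·w + 3)·(-7·u - 5·w)·(-9 - 4·u + 8·w)
= (-42·u^2 - 30·u·w - 63·u·w - 45·w^2 - 21·u - 15·w)·(-9 - 4·u + 8·w)    [distributive law]
= (-42·u^2 - 93·u·w - 45·w^2 - 21·u - 15·w)·(-9 - 4·u + 8·w)    [combine like terms]
= 378·u^2 + 168·u^3 - 336·u^2·w + 837·u·w + 372·u^2·w - 744·u·w^2 + 405·w^2 + 180·u·w^2 - 360·w^3 + 189·u + 84·u^2 - 168·u·w + 135·w + 60·u·w - 120·w^2    [distributive law]
= 462·u^2 + 168·u^3 + 36·u^2·w + 729·u·w - 564·u·w^2 + 285·w^2 - 360·w^3 + 189·u + 135·w    [combine like terms]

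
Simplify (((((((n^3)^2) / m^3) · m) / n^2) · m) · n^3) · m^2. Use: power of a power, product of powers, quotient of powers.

(((((((n^3)^2) / m^3) · m) / n^2) · m) · n^3) · m^2
= (((((n^6 / m^3) · m) / n^2) · m) · n^3) · m^2    [power of a power]
= m·n^7    [quotient of powers; product of powers]

m·n^7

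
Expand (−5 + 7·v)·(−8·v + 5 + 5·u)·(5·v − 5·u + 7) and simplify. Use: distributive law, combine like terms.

(−5 + 7·v)·(−8·v + 5 + 5·u)·(5·v − 5·u + 7)
= (40·v − 25 − 25·u − 56·v² + 35·v + 35·u·v)·(5·v − 5·u + 7)    [distributive law]
= (75·v − 25 − 25·u − 56·v² + 35·u·v)·(5·v − 5·u + 7)    [combine like terms]
= 375·v² − 375·u·v + 525·v − 125·v + 125·u − 175 − 125·u·v + 125·u² − 175·u − 280·v³ + 280·u·v² − 392·v² + 175·u·v² − 175·u²·v + 245·u·v    [distributive law]
= −17·v² − 255·u·v + 400·v − 50·u − 175 + 125·u² − 280·v³ + 455·u·v² − 175·u²·v    [combine like terms]

−17·v² − 255·u·v + 400·v − 50·u − 175 + 125·u² − 280·v³ + 455·u·v² − 175·u²·v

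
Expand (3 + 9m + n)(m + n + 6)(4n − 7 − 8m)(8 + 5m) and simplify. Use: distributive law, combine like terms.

(3 + 9m + n)(m + n + 6)(4n − 7 − 8m)(8 + 5m)
= (3m + 3n + 18 + 9m^2 + 9mn + 54m + mn + n^2 + 6n)(4n − 7 − 8m)(8 + 5m)    [distributive law]
= (57m + 9n + 18 + 9m^2 + 10mn + n^2)(4n − 7 − 8m)(8 + 5m)    [combine like terms]
= (228mn − 399m − 456m^2 + 36n^2 − 63n − 72mn + 72n − 126 − 144m + 36m^2n − 63m^2 − 72m^3 + 40mn^2 − 70mn − 80m^2n + 4n^3 − 7n^2 − 8mn^2)(8 + 5m)    [distributive law]
= (86mn − 543m − 519m^2 + 29n^2 + 9n − 126 − 44m^2n − 72m^3 + 32mn^2 + 4n^3)(8 + 5m)    [combine like terms]
= 688mn + 430m^2n − 4344m − 2715m^2 − 4152m^2 − 2595m^3 + 232n^2 + 145mn^2 + 72n + 45mn − 1008 − 630m − 352m^2n − 220m^3n − 576m^3 − 360m^4 + 256mn^2 + 160m^2n^2 + 32n^3 + 20mn^3    [distributive law]
= 733mn + 78m^2n − 4974m − 6867m^2 − 3171m^3 + 232n^2 + 401mn^2 + 72n − 1008 − 220m^3n − 360m^4 + 160m^2n^2 + 32n^3 + 20mn^3    [combine like terms]

733mn + 78m^2n − 4974m − 6867m^2 − 3171m^3 + 232n^2 + 401mn^2 + 72n − 1008 − 220m^3n − 360m^4 + 160m^2n^2 + 32n^3 + 20mn^3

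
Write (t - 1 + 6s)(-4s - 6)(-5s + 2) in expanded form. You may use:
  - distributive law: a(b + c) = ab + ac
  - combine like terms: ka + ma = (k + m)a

20s^2t + 22st - 12t + 112s^2 - 94s + 12 + 120s^3

(t - 1 + 6s)(-4s - 6)(-5s + 2)
= (-4st - 6t + 4s + 6 - 24s^2 - 36s)(-5s + 2)    [distributive law]
= (-4st - 6t - 32s + 6 - 24s^2)(-5s + 2)    [combine like terms]
= 20s^2t - 8st + 30st - 12t + 160s^2 - 64s - 30s + 12 + 120s^3 - 48s^2    [distributive law]
= 20s^2t + 22st - 12t + 112s^2 - 94s + 12 + 120s^3    [combine like terms]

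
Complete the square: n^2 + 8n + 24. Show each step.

n^2 + 8n + 24
= n^2 + 8n + 16 - 16 + 24    [add and subtract 16]
= (n + 4)^2 - 16 + 24    [perfect-square identity]
= (n + 4)^2 + 8    [combine constants]

(n + 4)^2 + 8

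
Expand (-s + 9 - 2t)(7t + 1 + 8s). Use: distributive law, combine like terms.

(-s + 9 - 2t)(7t + 1 + 8s)
= -7st - s - 8s² + 63t + 9 + 72s - 14t² - 2t - 16st    [distributive law]
= -23st + 71s - 8s² + 61t + 9 - 14t²    [combine like terms]

-23st + 71s - 8s² + 61t + 9 - 14t²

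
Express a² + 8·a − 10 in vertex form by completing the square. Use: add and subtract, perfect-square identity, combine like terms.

a² + 8·a − 10
= a² + 8·a + 16 − 16 − 10    [add and subtract 16]
= (a + 4)² − 16 − 10    [perfect-square identity]
= (a + 4)² − 26    [combine constants]

(a + 4)² − 26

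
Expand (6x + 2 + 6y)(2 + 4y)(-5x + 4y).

(6x + 2 + 6y)(2 + 4y)(-5x + 4y)
= (12x + 24xy + 4 + 8y + 12y + 24y^2)(-5x + 4y)    [distributive law]
= (12x + 24xy + 4 + 20y + 24y^2)(-5x + 4y)    [combine like terms]
= -60x^2 + 48xy - 120x^2y + 96xy^2 - 20x + 16y - 100xy + 80y^2 - 120xy^2 + 96y^3    [distributive law]
= -60x^2 - 52xy - 120x^2y - 24xy^2 - 20x + 16y + 80y^2 + 96y^3    [combine like terms]

-60x^2 - 52xy - 120x^2y - 24xy^2 - 20x + 16y + 80y^2 + 96y^3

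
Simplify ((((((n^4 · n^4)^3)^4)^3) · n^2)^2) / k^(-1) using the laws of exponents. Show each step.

kn^580

((((((n^4 · n^4)^3)^4)^3) · n^2)^2) / k^(-1)
= ((((((n^4 · n^4)^3)^4)^3)^2) · ((n^2)^2)) / k^(-1)    [power of a product]
= (((((n^4 · n^4)^3)^4)^6) · ((n^2)^2)) / k^(-1)    [power of a power]
= ((((n^4 · n^4)^3)^24) · ((n^2)^2)) / k^(-1)    [power of a power]
= (((n^4 · n^4)^72) · ((n^2)^2)) / k^(-1)    [power of a power]
= ((((n^4)^72) · ((n^4)^72)) · ((n^2)^2)) / k^(-1)    [power of a product]
= ((n^288 · ((n^4)^72)) · ((n^2)^2)) / k^(-1)    [power of a power]
= ((n^288 · n^288) · ((n^2)^2)) / k^(-1)    [power of a power]
= (n^576 · ((n^2)^2)) / k^(-1)    [product of powers]
= (n^576 · n^4) / k^(-1)    [power of a power]
= n^580 / k^(-1)    [product of powers]
= kn^580    [quotient of powers]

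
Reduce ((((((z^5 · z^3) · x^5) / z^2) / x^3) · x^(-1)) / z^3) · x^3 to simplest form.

x^4·z^3

((((((z^5 · z^3) · x^5) / z^2) / x^3) · x^(-1)) / z^3) · x^3
= (((((z^8 · x^5) / z^2) / x^3) · x^(-1)) / z^3) · x^3    [product of powers]
= x^4·z^3    [quotient of powers; product of powers]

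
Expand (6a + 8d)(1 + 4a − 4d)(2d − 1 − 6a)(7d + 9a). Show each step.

124ad² − 816a²d − 114ad − 54a² − 540a³ − 1008a³d − 1296a⁴ + 880ad³ + 1872a²d² + 336d³ − 56d² − 448d⁴

(6a + 8d)(1 + 4a − 4d)(2d − 1 − 6a)(7d + 9a)
= (6a + 24a² − 24ad + 8d + 32ad − 32d²)(2d − 1 − 6a)(7d + 9a)    [distributive law]
= (6a + 24a² + 8ad + 8d − 32d²)(2d − 1 − 6a)(7d + 9a)    [combine like terms]
= (12ad − 6a − 36a² + 48a²d − 24a² − 144a³ + 16ad² − 8ad − 48a²d + 16d² − 8d − 48ad − 64d³ + 32d² + 192ad²)(7d + 9a)    [distributive law]
= (−44ad − 6a − 60a² − 144a³ + 208ad² + 48d² − 8d − 64d³)(7d + 9a)    [combine like terms]
= −308ad² − 396a²d − 42ad − 54a² − 420a²d − 540a³ − 1008a³d − 1296a⁴ + 1456ad³ + 1872a²d² + 336d³ + 432ad² − 56d² − 72ad − 448d⁴ − 576ad³    [distributive law]
= 124ad² − 816a²d − 114ad − 54a² − 540a³ − 1008a³d − 1296a⁴ + 880ad³ + 1872a²d² + 336d³ − 56d² − 448d⁴    [combine like terms]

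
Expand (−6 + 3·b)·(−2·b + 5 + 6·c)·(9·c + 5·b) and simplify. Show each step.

(−6 + 3·b)·(−2·b + 5 + 6·c)·(9·c + 5·b)
= (12·b − 30 − 36·c − 6·b^2 + 15·b + 18·b·c)·(9·c + 5·b)    [distributive law]
= (27·b − 30 − 36·c − 6·b^2 + 18·b·c)·(9·c + 5·b)    [combine like terms]
= 243·b·c + 135·b^2 − 270·c − 150·b − 324·c^2 − 180·b·c − 54·b^2·c − 30·b^3 + 162·b·c^2 + 90·b^2·c    [distributive law]
= 63·b·c + 135·b^2 − 270·c − 150·b − 324·c^2 + 36·b^2·c − 30·b^3 + 162·b·c^2    [combine like terms]

63·b·c + 135·b^2 − 270·c − 150·b − 324·c^2 + 36·b^2·c − 30·b^3 + 162·b·c^2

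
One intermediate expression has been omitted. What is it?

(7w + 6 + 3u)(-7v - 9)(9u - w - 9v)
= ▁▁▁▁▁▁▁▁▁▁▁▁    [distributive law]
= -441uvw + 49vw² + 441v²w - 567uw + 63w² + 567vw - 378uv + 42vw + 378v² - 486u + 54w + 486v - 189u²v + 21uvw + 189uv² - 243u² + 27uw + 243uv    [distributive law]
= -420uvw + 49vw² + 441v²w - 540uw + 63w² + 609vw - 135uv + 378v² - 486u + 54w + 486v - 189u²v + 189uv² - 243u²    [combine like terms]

After distributive law, the bracketed line is:

(-49vw - 63w - 42v - 54 - 21uv - 27u)(9u - w - 9v)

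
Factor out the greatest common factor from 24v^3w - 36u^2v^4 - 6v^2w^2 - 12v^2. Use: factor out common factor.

6v^2(4vw - 6u^2v^2 - w^2 - 2)

24v^3w - 36u^2v^4 - 6v^2w^2 - 12v^2
= 6(4v^3w - 6u^2v^4 - v^2w^2 - 2v^2)    [factor out 6]
= 6v^2(4vw - 6u^2v^2 - w^2 - 2)    [factor out v^2]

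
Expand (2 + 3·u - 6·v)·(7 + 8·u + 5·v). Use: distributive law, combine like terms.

(2 + 3·u - 6·v)·(7 + 8·u + 5·v)
= 14 + 16·u + 10·v + 21·u + 24·u^2 + 15·u·v - 42·v - 48·u·v - 30·v^2    [distributive law]
= 14 + 37·u - 32·v + 24·u^2 - 33·u·v - 30·v^2    [combine like terms]

14 + 37·u - 32·v + 24·u^2 - 33·u·v - 30·v^2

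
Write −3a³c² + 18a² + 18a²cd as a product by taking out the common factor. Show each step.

−3a³c² + 18a² + 18a²cd
= 3(−a³c² + 6a² + 6a²cd)    [factor out 3]
= 3a²(−ac² + 6 + 6cd)    [factor out a²]

3a²(−ac² + 6 + 6cd)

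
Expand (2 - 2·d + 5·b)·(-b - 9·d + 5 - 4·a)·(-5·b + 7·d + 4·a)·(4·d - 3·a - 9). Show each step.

(2 - 2·d + 5·b)·(-b - 9·d + 5 - 4·a)·(-5·b + 7·d + 4·a)·(4·d - 3·a - 9)
= (-2·b - 18·d + 10 - 8·a + 2·b·d + 18·d² - 10·d + 8·a·d - 5·b² - 45·b·d + 25·b - 20·a·b)·(-5·b + 7·d + 4·a)·(4·d - 3·a - 9)    [distributive law]
= (23·b - 28·d + 10 - 8·a - 43·b·d + 18·d² + 8·a·d - 5·b² - 20·a·b)·(-5·b + 7·d + 4·a)·(4·d - 3·a - 9)    [combine like terms]
= (-115·b² + 161·b·d + 92·a·b + 140·b·d - 196·d² - 112·a·d - 50·b + 70·d + 40·a + 40·a·b - 56·a·d - 32·a² + 215·b²·d - 301·b·d² - 172·a·b·d - 90·b·d² + 126·d³ + 72·a·d² - 40·a·b·d + 56·a·d² + 32·a²·d + 25·b³ - 35·b²·d - 20·a·b² + 100·a·b² - 140·a·b·d - 80·a²·b)·(4·d - 3·a - 9)    [distributive law]
= (-115·b² + 301·b·d + 132·a·b - 196·d² - 168·a·d - 50·b + 70·d + 40·a - 32·a² + 180·b²·d - 391·b·d² - 352·a·b·d + 126·d³ + 128·a·d² + 32·a²·d + 25·b³ + 80·a·b² - 80·a²·b)·(4·d - 3·a - 9)    [combine like terms]
= -460·b²·d + 345·a·b² + 1035·b² + 1204·b·d² - 903·a·b·d - 2709·b·d + 528·a·b·d - 396·a²·b - 1188·a·b - 784·d³ + 588·a·d² + 1764·d² - 672·a·d² + 504·a²·d + 1512·a·d - 200·b·d + 150·a·b + 450·b + 280·d² - 210·a·d - 630·d + 160·a·d - 120·a² - 360·a - 128·a²·d + 96·a³ + 288·a² + 720·b²·d² - 540·a·b²·d - 1620·b²·d - 1564·b·d³ + 1173·a·b·d² + 3519·b·d² - 1408·a·b·d² + 1056·a²·b·d + 3168·a·b·d + 504·d⁴ - 378·a·d³ - 1134·d³ + 512·a·d³ - 384·a²·d² - 1152·a·d² + 128·a²·d² - 96·a³·d - 288·a²·d + 100·b³·d - 75·a·b³ - 225·b³ + 320·a·b²·d - 240·a²·b² - 720·a·b² - 320·a²·b·d + 240·a³·b + 720·a²·b    [distributive law]
= -2080·b²·d - 375·a·b² + 1035·b² + 4723·b·d² + 2793·a·b·d - 2909·b·d + 324·a²·b - 1038·a·b - 1918·d³ - 1236·a·d² + 2044·d² + 88·a²·d + 1462·a·d + 450·b - 630·d + 168·a² - 360·a + 96·a³ + 720·b²·d² - 220·a·b²·d - 1564·b·d³ - 235·a·b·d² + 736·a²·b·d + 504·d⁴ + 134·a·d³ - 256·a²·d² - 96·a³·d + 100·b³·d - 75·a·b³ - 225·b³ - 240·a²·b² + 240·a³·b    [combine like terms]

-2080·b²·d - 375·a·b² + 1035·b² + 4723·b·d² + 2793·a·b·d - 2909·b·d + 324·a²·b - 1038·a·b - 1918·d³ - 1236·a·d² + 2044·d² + 88·a²·d + 1462·a·d + 450·b - 630·d + 168·a² - 360·a + 96·a³ + 720·b²·d² - 220·a·b²·d - 1564·b·d³ - 235·a·b·d² + 736·a²·b·d + 504·d⁴ + 134·a·d³ - 256·a²·d² - 96·a³·d + 100·b³·d - 75·a·b³ - 225·b³ - 240·a²·b² + 240·a³·b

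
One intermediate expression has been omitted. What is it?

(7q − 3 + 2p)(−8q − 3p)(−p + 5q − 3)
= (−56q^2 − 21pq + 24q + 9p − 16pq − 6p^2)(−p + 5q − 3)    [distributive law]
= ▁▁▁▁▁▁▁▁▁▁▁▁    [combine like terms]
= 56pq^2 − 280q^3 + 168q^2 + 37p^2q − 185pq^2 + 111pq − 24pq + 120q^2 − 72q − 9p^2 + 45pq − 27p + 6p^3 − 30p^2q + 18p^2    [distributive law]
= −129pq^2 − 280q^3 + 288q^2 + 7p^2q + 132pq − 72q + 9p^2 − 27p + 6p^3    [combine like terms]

Applying combine like terms to the line above:

(−56q^2 − 37pq + 24q + 9p − 6p^2)(−p + 5q − 3)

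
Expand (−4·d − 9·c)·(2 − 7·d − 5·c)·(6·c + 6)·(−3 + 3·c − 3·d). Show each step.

(−4·d − 9·c)·(2 − 7·d − 5·c)·(6·c + 6)·(−3 + 3·c − 3·d)
= (−8·d + 28·d^2 + 20·c·d − 18·c + 63·c·d + 45·c^2)·(6·c + 6)·(−3 + 3·c − 3·d)    [distributive law]
= (−8·d + 28·d^2 + 83·c·d − 18·c + 45·c^2)·(6·c + 6)·(−3 + 3·c − 3·d)    [combine like terms]
= (−48·c·d − 48·d + 168·c·d^2 + 168·d^2 + 498·c^2·d + 498·c·d − 108·c^2 − 108·c + 270·c^3 + 270·c^2)·(−3 + 3·c − 3·d)    [distributive law]
= (450·c·d − 48·d + 168·c·d^2 + 168·d^2 + 498·c^2·d + 162·c^2 − 108·c + 270·c^3)·(−3 + 3·c − 3·d)    [combine like terms]
= −1350·c·d + 1350·c^2·d − 1350·c·d^2 + 144·d − 144·c·d + 144·d^2 − 504·c·d^2 + 504·c^2·d^2 − 504·c·d^3 − 504·d^2 + 504·c·d^2 − 504·d^3 − 1494·c^2·d + 1494·c^3·d − 1494·c^2·d^2 − 486·c^2 + 486·c^3 − 486·c^2·d + 324·c − 324·c^2 + 324·c·d − 810·c^3 + 810·c^4 − 810·c^3·d    [distributive law]
= −1170·c·d − 630·c^2·d − 1350·c·d^2 + 144·d − 360·d^2 − 990·c^2·d^2 − 504·c·d^3 − 504·d^3 + 684·c^3·d − 810·c^2 − 324·c^3 + 324·c + 810·c^4    [combine like terms]

−1170·c·d − 630·c^2·d − 1350·c·d^2 + 144·d − 360·d^2 − 990·c^2·d^2 − 504·c·d^3 − 504·d^3 + 684·c^3·d − 810·c^2 − 324·c^3 + 324·c + 810·c^4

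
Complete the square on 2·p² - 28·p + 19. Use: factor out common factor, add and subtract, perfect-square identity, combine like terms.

2(p - 7)² - 79

2·p² - 28·p + 19
= 2(p² - 14·p) + 19    [factor out 2 from the p-terms]
= 2(p² - 14·p + 49 - 49) + 19    [add and subtract 49 inside the bracket]
= 2(p - 7)² - 98 + 19    [perfect-square identity]
= 2(p - 7)² - 79    [combine constants]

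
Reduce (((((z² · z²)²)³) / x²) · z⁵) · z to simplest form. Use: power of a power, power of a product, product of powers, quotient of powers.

(((((z² · z²)²)³) / x²) · z⁵) · z
= ((((z² · z²)⁶) / x²) · z⁵) · z    [power of a power]
= (((((z²)⁶) · ((z²)⁶)) / x²) · z⁵) · z    [power of a product]
= (((z¹² · ((z²)⁶)) / x²) · z⁵) · z    [power of a power]
= (((z¹² · z¹²) / x²) · z⁵) · z    [power of a power]
= ((z²⁴ / x²) · z⁵) · z    [product of powers]
= x⁻²z³⁰    [quotient of powers; product of powers]

x⁻²z³⁰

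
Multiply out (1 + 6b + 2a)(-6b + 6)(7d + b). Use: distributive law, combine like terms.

(1 + 6b + 2a)(-6b + 6)(7d + b)
= (-6b + 6 - 36b^2 + 36b - 12ab + 12a)(7d + b)    [distributive law]
= (30b + 6 - 36b^2 - 12ab + 12a)(7d + b)    [combine like terms]
= 210bd + 30b^2 + 42d + 6b - 252b^2d - 36b^3 - 84abd - 12ab^2 + 84ad + 12ab    [distributive law]

210bd + 30b^2 + 42d + 6b - 252b^2d - 36b^3 - 84abd - 12ab^2 + 84ad + 12ab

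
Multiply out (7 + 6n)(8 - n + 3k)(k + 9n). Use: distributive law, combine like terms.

56k + 504n + 230kn + 369n^2 + 21k^2 + 156kn^2 - 54n^3 + 18k^2n

(7 + 6n)(8 - n + 3k)(k + 9n)
= (56 - 7n + 21k + 48n - 6n^2 + 18kn)(k + 9n)    [distributive law]
= (56 + 41n + 21k - 6n^2 + 18kn)(k + 9n)    [combine like terms]
= 56k + 504n + 41kn + 369n^2 + 21k^2 + 189kn - 6kn^2 - 54n^3 + 18k^2n + 162kn^2    [distributive law]
= 56k + 504n + 230kn + 369n^2 + 21k^2 + 156kn^2 - 54n^3 + 18k^2n    [combine like terms]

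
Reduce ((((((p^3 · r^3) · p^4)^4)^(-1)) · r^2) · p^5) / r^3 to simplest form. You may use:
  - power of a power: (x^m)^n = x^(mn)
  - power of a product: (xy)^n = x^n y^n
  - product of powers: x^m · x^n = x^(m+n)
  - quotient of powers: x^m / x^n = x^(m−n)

p^(-23)r^(-13)

((((((p^3 · r^3) · p^4)^4)^(-1)) · r^2) · p^5) / r^3
= (((((p^3 · r^3) · p^4)^(-4)) · r^2) · p^5) / r^3    [power of a power]
= (((((p^3 · r^3)^(-4)) · ((p^4)^(-4))) · r^2) · p^5) / r^3    [power of a product]
= ((((((p^3)^(-4)) · ((r^3)^(-4))) · ((p^4)^(-4))) · r^2) · p^5) / r^3    [power of a product]
= ((((p^(-12) · ((r^3)^(-4))) · ((p^4)^(-4))) · r^2) · p^5) / r^3    [power of a power]
= ((((p^(-12) · r^(-12)) · ((p^4)^(-4))) · r^2) · p^5) / r^3    [power of a power]
= ((((p^(-12) · r^(-12)) · p^(-16)) · r^2) · p^5) / r^3    [power of a power]
= p^(-23)r^(-13)    [quotient of powers; product of powers]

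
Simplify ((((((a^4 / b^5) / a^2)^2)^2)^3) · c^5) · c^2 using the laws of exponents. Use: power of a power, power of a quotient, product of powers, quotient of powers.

((((((a^4 / b^5) / a^2)^2)^2)^3) · c^5) · c^2
= (((((a^4 / b^5) / a^2)^2)^6) · c^5) · c^2    [power of a power]
= ((((a^4 / b^5) / a^2)^12) · c^5) · c^2    [power of a power]
= ((((a^4 / b^5)^12) / ((a^2)^12)) · c^5) · c^2    [power of a quotient]
= (((((a^4)^12) / ((b^5)^12)) / ((a^2)^12)) · c^5) · c^2    [power of a quotient]
= (((a^48 / ((b^5)^12)) / ((a^2)^12)) · c^5) · c^2    [power of a power]
= (((a^48 / b^60) / ((a^2)^12)) · c^5) · c^2    [power of a power]
= (((a^48 / b^60) / a^24) · c^5) · c^2    [power of a power]
= a^24b^(-60)c^7    [quotient of powers; product of powers]

a^24b^(-60)c^7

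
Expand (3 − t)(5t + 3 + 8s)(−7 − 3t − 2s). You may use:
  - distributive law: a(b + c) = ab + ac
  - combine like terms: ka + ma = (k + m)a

−111t − t² − 40st − 63 − 186s − 48s² + 15t³ + 34st² + 16s²t

(3 − t)(5t + 3 + 8s)(−7 − 3t − 2s)
= (15t + 9 + 24s − 5t² − 3t − 8st)(−7 − 3t − 2s)    [distributive law]
= (12t + 9 + 24s − 5t² − 8st)(−7 − 3t − 2s)    [combine like terms]
= −84t − 36t² − 24st − 63 − 27t − 18s − 168s − 72st − 48s² + 35t² + 15t³ + 10st² + 56st + 24st² + 16s²t    [distributive law]
= −111t − t² − 40st − 63 − 186s − 48s² + 15t³ + 34st² + 16s²t    [combine like terms]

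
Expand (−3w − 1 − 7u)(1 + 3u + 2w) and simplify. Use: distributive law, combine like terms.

(−3w − 1 − 7u)(1 + 3u + 2w)
= −3w − 9uw − 6w^2 − 1 − 3u − 2w − 7u − 21u^2 − 14uw    [distributive law]
= −5w − 23uw − 6w^2 − 1 − 10u − 21u^2    [combine like terms]

−5w − 23uw − 6w^2 − 1 − 10u − 21u^2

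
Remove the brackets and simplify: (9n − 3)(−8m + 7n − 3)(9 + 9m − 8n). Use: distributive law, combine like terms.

−1272mn − 648m^2n + 1143mn^2 + 951n^2 − 504n^3 − 504n + 297m + 216m^2 + 81

(9n − 3)(−8m + 7n − 3)(9 + 9m − 8n)
= (−72mn + 63n^2 − 27n + 24m − 21n + 9)(9 + 9m − 8n)    [distributive law]
= (−72mn + 63n^2 − 48n + 24m + 9)(9 + 9m − 8n)    [combine like terms]
= −648mn − 648m^2n + 576mn^2 + 567n^2 + 567mn^2 − 504n^3 − 432n − 432mn + 384n^2 + 216m + 216m^2 − 192mn + 81 + 81m − 72n    [distributive law]
= −1272mn − 648m^2n + 1143mn^2 + 951n^2 − 504n^3 − 504n + 297m + 216m^2 + 81    [combine like terms]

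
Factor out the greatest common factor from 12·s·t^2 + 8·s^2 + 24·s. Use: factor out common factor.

4·s(3·t^2 + 2·s + 6)

12·s·t^2 + 8·s^2 + 24·s
= 4(3·s·t^2 + 2·s^2 + 6·s)    [factor out 4]
= 4·s(3·t^2 + 2·s + 6)    [factor out s]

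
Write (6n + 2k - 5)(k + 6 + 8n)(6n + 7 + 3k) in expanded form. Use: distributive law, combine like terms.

276kn^2 + 184kn + 78k^2n + 312n^2 - 208n + 288n^3 + 35k^2 + 6k^3 - 41k - 210

(6n + 2k - 5)(k + 6 + 8n)(6n + 7 + 3k)
= (6kn + 36n + 48n^2 + 2k^2 + 12k + 16kn - 5k - 30 - 40n)(6n + 7 + 3k)    [distributive law]
= (22kn - 4n + 48n^2 + 2k^2 + 7k - 30)(6n + 7 + 3k)    [combine like terms]
= 132kn^2 + 154kn + 66k^2n - 24n^2 - 28n - 12kn + 288n^3 + 336n^2 + 144kn^2 + 12k^2n + 14k^2 + 6k^3 + 42kn + 49k + 21k^2 - 180n - 210 - 90k    [distributive law]
= 276kn^2 + 184kn + 78k^2n + 312n^2 - 208n + 288n^3 + 35k^2 + 6k^3 - 41k - 210    [combine like terms]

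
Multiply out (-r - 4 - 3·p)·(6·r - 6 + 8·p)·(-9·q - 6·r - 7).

(-r - 4 - 3·p)·(6·r - 6 + 8·p)·(-9·q - 6·r - 7)
= (-6·r² + 6·r - 8·p·r - 24·r + 24 - 32·p - 18·p·r + 18·p - 24·p²)·(-9·q - 6·r - 7)    [distributive law]
= (-6·r² - 18·r - 26·p·r + 24 - 14·p - 24·p²)·(-9·q - 6·r - 7)    [combine like terms]
= 54·q·r² + 36·r³ + 42·r² + 162·q·r + 108·r² + 126·r + 234·p·q·r + 156·p·r² + 182·p·r - 216·q - 144·r - 168 + 126·p·q + 84·p·r + 98·p + 216·p²·q + 144·p²·r + 168·p²    [distributive law]
= 54·q·r² + 36·r³ + 150·r² + 162·q·r - 18·r + 234·p·q·r + 156·p·r² + 266·p·r - 216·q - 168 + 126·p·q + 98·p + 216·p²·q + 144·p²·r + 168·p²    [combine like terms]

54·q·r² + 36·r³ + 150·r² + 162·q·r - 18·r + 234·p·q·r + 156·p·r² + 266·p·r - 216·q - 168 + 126·p·q + 98·p + 216·p²·q + 144·p²·r + 168·p²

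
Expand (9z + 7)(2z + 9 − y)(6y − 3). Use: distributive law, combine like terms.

(9z + 7)(2z + 9 − y)(6y − 3)
= (18z^2 + 81z − 9yz + 14z + 63 − 7y)(6y − 3)    [distributive law]
= (18z^2 + 95z − 9yz + 63 − 7y)(6y − 3)    [combine like terms]
= 108yz^2 − 54z^2 + 570yz − 285z − 54y^2z + 27yz + 378y − 189 − 42y^2 + 21y    [distributive law]
= 108yz^2 − 54z^2 + 597yz − 285z − 54y^2z + 399y − 189 − 42y^2    [combine like terms]

108yz^2 − 54z^2 + 597yz − 285z − 54y^2z + 399y − 189 − 42y^2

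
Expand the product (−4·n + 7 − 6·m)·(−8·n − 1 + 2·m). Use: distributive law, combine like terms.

(−4·n + 7 − 6·m)·(−8·n − 1 + 2·m)
= 32·n^2 + 4·n − 8·m·n − 56·n − 7 + 14·m + 48·m·n + 6·m − 12·m^2    [distributive law]
= 32·n^2 − 52·n + 40·m·n − 7 + 20·m − 12·m^2    [combine like terms]

32·n^2 − 52·n + 40·m·n − 7 + 20·m − 12·m^2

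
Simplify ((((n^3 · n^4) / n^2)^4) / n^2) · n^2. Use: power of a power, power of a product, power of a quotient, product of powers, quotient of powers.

((((n^3 · n^4) / n^2)^4) / n^2) · n^2
= ((((n^3 · n^4)^4) / ((n^2)^4)) / n^2) · n^2    [power of a quotient]
= (((((n^3)^4) · ((n^4)^4)) / ((n^2)^4)) / n^2) · n^2    [power of a product]
= (((n^12 · ((n^4)^4)) / ((n^2)^4)) / n^2) · n^2    [power of a power]
= (((n^12 · n^16) / ((n^2)^4)) / n^2) · n^2    [power of a power]
= ((n^28 / ((n^2)^4)) / n^2) · n^2    [product of powers]
= ((n^28 / n^8) / n^2) · n^2    [power of a power]
= (n^20 / n^2) · n^2    [quotient of powers]
= n^18 · n^2    [quotient of powers]
= n^20    [product of powers]

n^20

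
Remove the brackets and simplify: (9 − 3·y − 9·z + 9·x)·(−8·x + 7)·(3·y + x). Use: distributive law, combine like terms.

−48·x·y − 9·x^2 + 189·y + 63·x + 72·x·y^2 − 192·x^2·y − 63·y^2 + 216·x·y·z + 72·x^2·z − 189·y·z − 63·x·z − 72·x^3

(9 − 3·y − 9·z + 9·x)·(−8·x + 7)·(3·y + x)
= (−72·x + 63 + 24·x·y − 21·y + 72·x·z − 63·z − 72·x^2 + 63·x)·(3·y + x)    [distributive law]
= (−9·x + 63 + 24·x·y − 21·y + 72·x·z − 63·z − 72·x^2)·(3·y + x)    [combine like terms]
= −27·x·y − 9·x^2 + 189·y + 63·x + 72·x·y^2 + 24·x^2·y − 63·y^2 − 21·x·y + 216·x·y·z + 72·x^2·z − 189·y·z − 63·x·z − 216·x^2·y − 72·x^3    [distributive law]
= −48·x·y − 9·x^2 + 189·y + 63·x + 72·x·y^2 − 192·x^2·y − 63·y^2 + 216·x·y·z + 72·x^2·z − 189·y·z − 63·x·z − 72·x^3    [combine like terms]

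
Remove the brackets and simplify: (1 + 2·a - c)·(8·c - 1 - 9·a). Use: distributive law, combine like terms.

9·c - 1 - 11·a + 25·a·c - 18·a² - 8·c²

(1 + 2·a - c)·(8·c - 1 - 9·a)
= 8·c - 1 - 9·a + 16·a·c - 2·a - 18·a² - 8·c² + c + 9·a·c    [distributive law]
= 9·c - 1 - 11·a + 25·a·c - 18·a² - 8·c²    [combine like terms]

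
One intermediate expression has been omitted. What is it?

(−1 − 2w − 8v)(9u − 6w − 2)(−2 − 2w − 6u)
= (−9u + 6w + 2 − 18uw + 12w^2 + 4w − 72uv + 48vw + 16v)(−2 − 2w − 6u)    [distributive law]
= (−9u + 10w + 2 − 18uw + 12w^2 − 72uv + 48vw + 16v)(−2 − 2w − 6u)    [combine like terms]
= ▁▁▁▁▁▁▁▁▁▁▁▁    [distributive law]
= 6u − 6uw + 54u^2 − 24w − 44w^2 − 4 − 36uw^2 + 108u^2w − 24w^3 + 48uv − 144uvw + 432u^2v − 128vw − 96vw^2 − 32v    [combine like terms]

By distributive law:

18u + 18uw + 54u^2 − 20w − 20w^2 − 60uw − 4 − 4w − 12u + 36uw + 36uw^2 + 108u^2w − 24w^2 − 24w^3 − 72uw^2 + 144uv + 144uvw + 432u^2v − 96vw − 96vw^2 − 288uvw − 32v − 32vw − 96uv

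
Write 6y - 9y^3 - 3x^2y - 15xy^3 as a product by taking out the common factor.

6y - 9y^3 - 3x^2y - 15xy^3
= 3(2y - 3y^3 - x^2y - 5xy^3)    [factor out 3]
= 3y(2 - 3y^2 - x^2 - 5xy^2)    [factor out y]

3y(2 - 3y^2 - x^2 - 5xy^2)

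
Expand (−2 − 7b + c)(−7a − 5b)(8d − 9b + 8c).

(−2 − 7b + c)(−7a − 5b)(8d − 9b + 8c)
= (14a + 10b + 49ab + 35b^2 − 7ac − 5bc)(8d − 9b + 8c)    [distributive law]
= 112ad − 126ab + 112ac + 80bd − 90b^2 + 80bc + 392abd − 441ab^2 + 392abc + 280b^2d − 315b^3 + 280b^2c − 56acd + 63abc − 56ac^2 − 40bcd + 45b^2c − 40bc^2    [distributive law]
= 112ad − 126ab + 112ac + 80bd − 90b^2 + 80bc + 392abd − 441ab^2 + 455abc + 280b^2d − 315b^3 + 325b^2c − 56acd − 56ac^2 − 40bcd − 40bc^2    [combine like terms]

112ad − 126ab + 112ac + 80bd − 90b^2 + 80bc + 392abd − 441ab^2 + 455abc + 280b^2d − 315b^3 + 325b^2c − 56acd − 56ac^2 − 40bcd − 40bc^2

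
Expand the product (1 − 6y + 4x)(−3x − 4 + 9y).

(1 − 6y + 4x)(−3x − 4 + 9y)
= −3x − 4 + 9y + 18xy + 24y − 54y^2 − 12x^2 − 16x + 36xy    [distributive law]
= −19x − 4 + 33y + 54xy − 54y^2 − 12x^2    [combine like terms]

−19x − 4 + 33y + 54xy − 54y^2 − 12x^2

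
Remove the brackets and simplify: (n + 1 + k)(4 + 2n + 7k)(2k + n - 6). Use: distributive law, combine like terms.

(n + 1 + k)(4 + 2n + 7k)(2k + n - 6)
= (4n + 2n² + 7kn + 4 + 2n + 7k + 4k + 2kn + 7k²)(2k + n - 6)    [distributive law]
= (6n + 2n² + 9kn + 4 + 11k + 7k²)(2k + n - 6)    [combine like terms]
= 12kn + 6n² - 36n + 4kn² + 2n³ - 12n² + 18k²n + 9kn² - 54kn + 8k + 4n - 24 + 22k² + 11kn - 66k + 14k³ + 7k²n - 42k²    [distributive law]
= -31kn - 6n² - 32n + 13kn² + 2n³ + 25k²n - 58k - 24 - 20k² + 14k³    [combine like terms]

-31kn - 6n² - 32n + 13kn² + 2n³ + 25k²n - 58k - 24 - 20k² + 14k³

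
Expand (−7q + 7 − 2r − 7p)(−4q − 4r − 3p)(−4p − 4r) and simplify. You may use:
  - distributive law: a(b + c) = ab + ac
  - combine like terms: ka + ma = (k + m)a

(−7q + 7 − 2r − 7p)(−4q − 4r − 3p)(−4p − 4r)
= (28q^2 + 28qr + 21pq − 28q − 28r − 21p + 8qr + 8r^2 + 6pr + 28pq + 28pr + 21p^2)(−4p − 4r)    [distributive law]
= (28q^2 + 36qr + 49pq − 28q − 28r − 21p + 8r^2 + 34pr + 21p^2)(−4p − 4r)    [combine like terms]
= −112pq^2 − 112q^2r − 144pqr − 144qr^2 − 196p^2q − 196pqr + 112pq + 112qr + 112pr + 112r^2 + 84p^2 + 84pr − 32pr^2 − 32r^3 − 136p^2r − 136pr^2 − 84p^3 − 84p^2r    [distributive law]
= −112pq^2 − 112q^2r − 340pqr − 144qr^2 − 196p^2q + 112pq + 112qr + 196pr + 112r^2 + 84p^2 − 168pr^2 − 32r^3 − 220p^2r − 84p^3    [combine like terms]

−112pq^2 − 112q^2r − 340pqr − 144qr^2 − 196p^2q + 112pq + 112qr + 196pr + 112r^2 + 84p^2 − 168pr^2 − 32r^3 − 220p^2r − 84p^3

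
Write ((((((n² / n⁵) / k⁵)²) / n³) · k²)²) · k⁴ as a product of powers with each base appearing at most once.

((((((n² / n⁵) / k⁵)²) / n³) · k²)²) · k⁴
= ((((((n² / n⁵) / k⁵)²) / n³)²) · ((k²)²)) · k⁴    [power of a product]
= ((((((n² / n⁵) / k⁵)²)²) / ((n³)²)) · ((k²)²)) · k⁴    [power of a quotient]
= (((((n² / n⁵) / k⁵)⁴) / ((n³)²)) · ((k²)²)) · k⁴    [power of a power]
= (((((n² / n⁵)⁴) / ((k⁵)⁴)) / ((n³)²)) · ((k²)²)) · k⁴    [power of a quotient]
= ((((((n²)⁴) / ((n⁵)⁴)) / ((k⁵)⁴)) / ((n³)²)) · ((k²)²)) · k⁴    [power of a quotient]
= ((((n⁸ / ((n⁵)⁴)) / ((k⁵)⁴)) / ((n³)²)) · ((k²)²)) · k⁴    [power of a power]
= ((((n⁸ / n²⁰) / ((k⁵)⁴)) / ((n³)²)) · ((k²)²)) · k⁴    [power of a power]
= (((n⁻¹² / ((k⁵)⁴)) / ((n³)²)) · ((k²)²)) · k⁴    [quotient of powers]
= (((n⁻¹² / k²⁰) / ((n³)²)) · ((k²)²)) · k⁴    [power of a power]
= (((n⁻¹² / k²⁰) / n⁶) · ((k²)²)) · k⁴    [power of a power]
= (((n⁻¹² / k²⁰) / n⁶) · k⁴) · k⁴    [power of a power]
= k⁻¹²n⁻¹⁸    [quotient of powers; product of powers]

k⁻¹²n⁻¹⁸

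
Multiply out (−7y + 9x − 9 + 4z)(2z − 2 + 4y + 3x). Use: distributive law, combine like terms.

2yz − 22y − 28y^2 + 15xy + 30xz − 45x + 27x^2 − 26z + 18 + 8z^2

(−7y + 9x − 9 + 4z)(2z − 2 + 4y + 3x)
= −14yz + 14y − 28y^2 − 21xy + 18xz − 18x + 36xy + 27x^2 − 18z + 18 − 36y − 27x + 8z^2 − 8z + 16yz + 12xz    [distributive law]
= 2yz − 22y − 28y^2 + 15xy + 30xz − 45x + 27x^2 − 26z + 18 + 8z^2    [combine like terms]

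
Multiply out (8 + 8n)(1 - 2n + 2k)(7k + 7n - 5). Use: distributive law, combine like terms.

-24k + 96n - 40 - 24kn + 24n^2 + 112k^2 - 112n^3 + 112k^2n

(8 + 8n)(1 - 2n + 2k)(7k + 7n - 5)
= (8 - 16n + 16k + 8n - 16n^2 + 16kn)(7k + 7n - 5)    [distributive law]
= (8 - 8n + 16k - 16n^2 + 16kn)(7k + 7n - 5)    [combine like terms]
= 56k + 56n - 40 - 56kn - 56n^2 + 40n + 112k^2 + 112kn - 80k - 112kn^2 - 112n^3 + 80n^2 + 112k^2n + 112kn^2 - 80kn    [distributive law]
= -24k + 96n - 40 - 24kn + 24n^2 + 112k^2 - 112n^3 + 112k^2n    [combine like terms]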